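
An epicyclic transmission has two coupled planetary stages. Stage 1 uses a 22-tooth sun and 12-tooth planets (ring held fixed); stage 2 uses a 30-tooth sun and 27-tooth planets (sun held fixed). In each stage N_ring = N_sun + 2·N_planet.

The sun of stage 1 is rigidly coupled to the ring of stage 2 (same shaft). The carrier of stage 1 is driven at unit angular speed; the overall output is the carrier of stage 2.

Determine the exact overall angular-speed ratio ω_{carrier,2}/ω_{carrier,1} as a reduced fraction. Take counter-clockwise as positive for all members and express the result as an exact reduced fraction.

476/209

Stage 1: N_ring = 22 + 2·12 = 46
Stage 1: 22(ω_s−ω_c) = −46(ω_r−ω_c),  ω_r=0, ω_c=1
Stage 1: ω_s = 1 − (46/22)(0−1) = 34/11
  ⇒ ω_s¹/ω_c¹ = 34/11
Stage 2: N_ring = 30 + 2·27 = 84
Stage 2: 30(ω_s−ω_c) = −84(ω_r−ω_c),  ω_s=0, ω_r=1
Stage 2: 30(0−ω_c) = −84(1−ω_c)  ⇒  114ω_c = 84  ⇒  ω_c = 14/19
  ⇒ ω_c²/ω_r² = 14/19
Coupling ω_r² = ω_s¹ ⇒ overall = 34/11 × 14/19 = 476/209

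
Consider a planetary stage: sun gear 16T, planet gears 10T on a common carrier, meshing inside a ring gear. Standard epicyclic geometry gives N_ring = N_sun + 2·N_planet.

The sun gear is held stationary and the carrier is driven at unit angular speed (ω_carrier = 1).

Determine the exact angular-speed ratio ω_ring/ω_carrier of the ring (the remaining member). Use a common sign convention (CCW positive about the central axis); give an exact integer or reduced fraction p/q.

N_ring = 16 + 2·10 = 36
16(ω_s−ω_c) = −36(ω_r−ω_c),  ω_s=0, ω_c=1
ω_r = 1 − (16/36)(0−1) = 13/9
ω_r/ω_c = 13/9

13/9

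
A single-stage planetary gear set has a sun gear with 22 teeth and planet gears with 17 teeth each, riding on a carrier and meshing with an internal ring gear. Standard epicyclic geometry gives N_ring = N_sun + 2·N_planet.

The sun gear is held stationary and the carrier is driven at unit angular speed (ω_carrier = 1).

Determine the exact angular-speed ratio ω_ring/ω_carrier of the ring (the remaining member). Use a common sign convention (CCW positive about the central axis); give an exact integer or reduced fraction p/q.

N_ring = 22 + 2·17 = 56
22(ω_s−ω_c) = −56(ω_r−ω_c),  ω_s=0, ω_c=1
ω_r = 1 − (22/56)(0−1) = 39/28
ω_r/ω_c = 39/28

39/28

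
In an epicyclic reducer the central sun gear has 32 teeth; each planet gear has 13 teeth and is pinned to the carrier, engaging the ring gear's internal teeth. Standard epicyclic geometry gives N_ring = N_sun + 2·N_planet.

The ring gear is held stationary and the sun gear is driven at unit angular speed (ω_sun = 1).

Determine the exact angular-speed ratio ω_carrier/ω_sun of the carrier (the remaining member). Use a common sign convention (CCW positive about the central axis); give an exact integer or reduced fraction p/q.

N_ring = 32 + 2·13 = 58
32(ω_s−ω_c) = −58(ω_r−ω_c),  ω_r=0, ω_s=1
32(1−ω_c) = −58(0−ω_c)  ⇒  90ω_c = 32  ⇒  ω_c = 16/45
ω_c/ω_s = 16/45

16/45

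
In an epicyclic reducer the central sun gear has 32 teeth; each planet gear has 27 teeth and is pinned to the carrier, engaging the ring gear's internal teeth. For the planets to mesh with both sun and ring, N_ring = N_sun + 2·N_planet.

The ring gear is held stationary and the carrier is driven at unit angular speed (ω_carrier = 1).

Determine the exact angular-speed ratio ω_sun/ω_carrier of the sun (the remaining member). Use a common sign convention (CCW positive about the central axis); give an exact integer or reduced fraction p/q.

59/16

N_ring = 32 + 2·27 = 86
32(ω_s−ω_c) = −86(ω_r−ω_c),  ω_r=0, ω_c=1
ω_s = 1 − (86/32)(0−1) = 59/16
ω_s/ω_c = 59/16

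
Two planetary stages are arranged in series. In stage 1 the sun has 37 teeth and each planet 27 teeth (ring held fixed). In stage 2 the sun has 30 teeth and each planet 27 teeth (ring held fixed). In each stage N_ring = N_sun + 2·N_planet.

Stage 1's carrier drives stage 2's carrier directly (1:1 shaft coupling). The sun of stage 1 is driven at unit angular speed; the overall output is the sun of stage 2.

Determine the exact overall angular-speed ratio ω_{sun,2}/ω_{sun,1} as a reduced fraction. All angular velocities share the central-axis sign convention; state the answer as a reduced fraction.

703/640

Stage 1: N_ring = 37 + 2·27 = 91
Stage 1: 37(ω_s−ω_c) = −91(ω_r−ω_c),  ω_r=0, ω_s=1
Stage 1: 37(1−ω_c) = −91(0−ω_c)  ⇒  128ω_c = 37  ⇒  ω_c = 37/128
  ⇒ ω_c¹/ω_s¹ = 37/128
Stage 2: N_ring = 30 + 2·27 = 84
Stage 2: 30(ω_s−ω_c) = −84(ω_r−ω_c),  ω_r=0, ω_c=1
Stage 2: ω_s = 1 − (84/30)(0−1) = 19/5
  ⇒ ω_s²/ω_c² = 19/5
Coupling ω_c² = ω_c¹ ⇒ overall = 37/128 × 19/5 = 703/640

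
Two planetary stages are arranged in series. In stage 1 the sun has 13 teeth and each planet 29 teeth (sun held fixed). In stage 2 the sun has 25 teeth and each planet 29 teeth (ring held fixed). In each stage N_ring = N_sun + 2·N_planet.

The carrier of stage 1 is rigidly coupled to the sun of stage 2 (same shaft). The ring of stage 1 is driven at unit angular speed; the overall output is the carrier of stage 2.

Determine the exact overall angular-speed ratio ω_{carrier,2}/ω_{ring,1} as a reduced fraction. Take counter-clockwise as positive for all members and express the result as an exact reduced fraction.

1775/9072

Stage 1: N_ring = 13 + 2·29 = 71
Stage 1: 13(ω_s−ω_c) = −71(ω_r−ω_c),  ω_s=0, ω_r=1
Stage 1: 13(0−ω_c) = −71(1−ω_c)  ⇒  84ω_c = 71  ⇒  ω_c = 71/84
  ⇒ ω_c¹/ω_r¹ = 71/84
Stage 2: N_ring = 25 + 2·29 = 83
Stage 2: 25(ω_s−ω_c) = −83(ω_r−ω_c),  ω_r=0, ω_s=1
Stage 2: 25(1−ω_c) = −83(0−ω_c)  ⇒  108ω_c = 25  ⇒  ω_c = 25/108
  ⇒ ω_c²/ω_s² = 25/108
Coupling ω_s² = ω_c¹ ⇒ overall = 71/84 × 25/108 = 1775/9072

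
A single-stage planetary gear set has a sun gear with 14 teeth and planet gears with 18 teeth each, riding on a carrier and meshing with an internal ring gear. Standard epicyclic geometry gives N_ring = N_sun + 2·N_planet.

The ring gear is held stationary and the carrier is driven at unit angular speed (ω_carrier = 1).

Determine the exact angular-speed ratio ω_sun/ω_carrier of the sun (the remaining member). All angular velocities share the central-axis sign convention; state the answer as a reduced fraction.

32/7

N_ring = 14 + 2·18 = 50
14(ω_s−ω_c) = −50(ω_r−ω_c),  ω_r=0, ω_c=1
ω_s = 1 − (50/14)(0−1) = 32/7
ω_s/ω_c = 32/7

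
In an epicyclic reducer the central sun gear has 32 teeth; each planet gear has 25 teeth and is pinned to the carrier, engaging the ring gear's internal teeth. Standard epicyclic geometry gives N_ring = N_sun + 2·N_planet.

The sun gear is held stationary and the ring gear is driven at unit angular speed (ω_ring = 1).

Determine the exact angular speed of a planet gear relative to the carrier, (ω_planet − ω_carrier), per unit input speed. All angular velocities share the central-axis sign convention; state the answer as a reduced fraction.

1312/1425

N_ring = 32 + 2·25 = 82
32(ω_s−ω_c) = −82(ω_r−ω_c),  ω_s=0, ω_r=1
32(0−ω_c) = −82(1−ω_c)  ⇒  114ω_c = 82  ⇒  ω_c = 41/57
sun–planet: 32·(0−41/57) = −25·(ω_p−ω_c)  ⇒  ω_p−ω_c = −(32/25)·(-41/57) = 1312/1425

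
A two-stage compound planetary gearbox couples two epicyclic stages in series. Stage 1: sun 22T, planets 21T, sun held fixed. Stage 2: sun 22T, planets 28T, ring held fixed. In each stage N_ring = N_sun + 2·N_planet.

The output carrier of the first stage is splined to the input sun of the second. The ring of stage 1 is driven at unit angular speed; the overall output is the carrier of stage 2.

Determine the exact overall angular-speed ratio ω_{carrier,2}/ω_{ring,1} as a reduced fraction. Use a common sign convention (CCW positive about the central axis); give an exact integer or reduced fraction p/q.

Stage 1: N_ring = 22 + 2·21 = 64
Stage 1: 22(ω_s−ω_c) = −64(ω_r−ω_c),  ω_s=0, ω_r=1
Stage 1: 22(0−ω_c) = −64(1−ω_c)  ⇒  86ω_c = 64  ⇒  ω_c = 32/43
  ⇒ ω_c¹/ω_r¹ = 32/43
Stage 2: N_ring = 22 + 2·28 = 78
Stage 2: 22(ω_s−ω_c) = −78(ω_r−ω_c),  ω_r=0, ω_s=1
Stage 2: 22(1−ω_c) = −78(0−ω_c)  ⇒  100ω_c = 22  ⇒  ω_c = 11/50
  ⇒ ω_c²/ω_s² = 11/50
Coupling ω_s² = ω_c¹ ⇒ overall = 32/43 × 11/50 = 176/1075

176/1075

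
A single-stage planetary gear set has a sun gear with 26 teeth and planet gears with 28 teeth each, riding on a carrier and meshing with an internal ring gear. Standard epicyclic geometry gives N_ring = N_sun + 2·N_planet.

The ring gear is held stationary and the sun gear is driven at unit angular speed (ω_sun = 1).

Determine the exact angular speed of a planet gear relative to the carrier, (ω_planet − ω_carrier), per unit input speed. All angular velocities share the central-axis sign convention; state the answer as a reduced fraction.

N_ring = 26 + 2·28 = 82
26(ω_s−ω_c) = −82(ω_r−ω_c),  ω_r=0, ω_s=1
26(1−ω_c) = −82(0−ω_c)  ⇒  108ω_c = 26  ⇒  ω_c = 13/54
sun–planet: 26·(1−13/54) = −28·(ω_p−ω_c)  ⇒  ω_p−ω_c = −(26/28)·(41/54) = -533/756

-533/756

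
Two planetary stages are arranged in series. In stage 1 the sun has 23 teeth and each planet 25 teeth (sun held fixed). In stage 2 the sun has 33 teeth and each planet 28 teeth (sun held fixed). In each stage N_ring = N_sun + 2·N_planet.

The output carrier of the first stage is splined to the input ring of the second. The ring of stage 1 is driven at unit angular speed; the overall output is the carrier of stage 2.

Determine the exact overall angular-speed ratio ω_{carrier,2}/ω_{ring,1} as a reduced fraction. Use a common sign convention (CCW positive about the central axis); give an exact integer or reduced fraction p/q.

6497/11712

Stage 1: N_ring = 23 + 2·25 = 73
Stage 1: 23(ω_s−ω_c) = −73(ω_r−ω_c),  ω_s=0, ω_r=1
Stage 1: 23(0−ω_c) = −73(1−ω_c)  ⇒  96ω_c = 73  ⇒  ω_c = 73/96
  ⇒ ω_c¹/ω_r¹ = 73/96
Stage 2: N_ring = 33 + 2·28 = 89
Stage 2: 33(ω_s−ω_c) = −89(ω_r−ω_c),  ω_s=0, ω_r=1
Stage 2: 33(0−ω_c) = −89(1−ω_c)  ⇒  122ω_c = 89  ⇒  ω_c = 89/122
  ⇒ ω_c²/ω_r² = 89/122
Coupling ω_r² = ω_c¹ ⇒ overall = 73/96 × 89/122 = 6497/11712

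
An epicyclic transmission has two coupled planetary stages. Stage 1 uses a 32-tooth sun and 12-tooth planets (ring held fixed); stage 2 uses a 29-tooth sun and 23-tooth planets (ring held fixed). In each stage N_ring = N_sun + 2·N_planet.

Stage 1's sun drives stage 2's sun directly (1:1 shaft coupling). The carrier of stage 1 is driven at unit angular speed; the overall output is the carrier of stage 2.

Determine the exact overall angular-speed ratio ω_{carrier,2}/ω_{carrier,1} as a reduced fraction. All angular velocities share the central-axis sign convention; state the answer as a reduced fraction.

319/416

Stage 1: N_ring = 32 + 2·12 = 56
Stage 1: 32(ω_s−ω_c) = −56(ω_r−ω_c),  ω_r=0, ω_c=1
Stage 1: ω_s = 1 − (56/32)(0−1) = 11/4
  ⇒ ω_s¹/ω_c¹ = 11/4
Stage 2: N_ring = 29 + 2·23 = 75
Stage 2: 29(ω_s−ω_c) = −75(ω_r−ω_c),  ω_r=0, ω_s=1
Stage 2: 29(1−ω_c) = −75(0−ω_c)  ⇒  104ω_c = 29  ⇒  ω_c = 29/104
  ⇒ ω_c²/ω_s² = 29/104
Coupling ω_s² = ω_s¹ ⇒ overall = 11/4 × 29/104 = 319/416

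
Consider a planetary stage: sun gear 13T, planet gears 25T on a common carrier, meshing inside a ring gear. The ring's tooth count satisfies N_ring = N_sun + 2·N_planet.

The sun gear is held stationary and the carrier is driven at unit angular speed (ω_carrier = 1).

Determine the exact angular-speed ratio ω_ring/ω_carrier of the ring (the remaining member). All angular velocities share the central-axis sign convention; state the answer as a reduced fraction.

76/63

N_ring = 13 + 2·25 = 63
13(ω_s−ω_c) = −63(ω_r−ω_c),  ω_s=0, ω_c=1
ω_r = 1 − (13/63)(0−1) = 76/63
ω_r/ω_c = 76/63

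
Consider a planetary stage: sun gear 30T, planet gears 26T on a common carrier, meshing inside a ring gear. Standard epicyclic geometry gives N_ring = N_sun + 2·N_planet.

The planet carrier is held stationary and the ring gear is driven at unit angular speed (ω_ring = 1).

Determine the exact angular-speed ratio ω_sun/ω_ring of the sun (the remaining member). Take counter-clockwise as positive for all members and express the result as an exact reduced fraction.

-41/15

N_ring = 30 + 2·26 = 82
30(ω_s−ω_c) = −82(ω_r−ω_c),  ω_c=0, ω_r=1
ω_s = 0 − (82/30)(1−0) = -41/15
ω_s/ω_r = -41/15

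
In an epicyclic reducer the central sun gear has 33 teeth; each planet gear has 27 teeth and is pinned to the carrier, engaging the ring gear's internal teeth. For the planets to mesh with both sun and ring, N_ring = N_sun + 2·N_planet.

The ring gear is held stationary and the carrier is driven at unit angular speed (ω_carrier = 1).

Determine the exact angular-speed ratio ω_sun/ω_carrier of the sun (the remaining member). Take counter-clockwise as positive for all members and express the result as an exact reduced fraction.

N_ring = 33 + 2·27 = 87
33(ω_s−ω_c) = −87(ω_r−ω_c),  ω_r=0, ω_c=1
ω_s = 1 − (87/33)(0−1) = 40/11
ω_s/ω_c = 40/11

40/11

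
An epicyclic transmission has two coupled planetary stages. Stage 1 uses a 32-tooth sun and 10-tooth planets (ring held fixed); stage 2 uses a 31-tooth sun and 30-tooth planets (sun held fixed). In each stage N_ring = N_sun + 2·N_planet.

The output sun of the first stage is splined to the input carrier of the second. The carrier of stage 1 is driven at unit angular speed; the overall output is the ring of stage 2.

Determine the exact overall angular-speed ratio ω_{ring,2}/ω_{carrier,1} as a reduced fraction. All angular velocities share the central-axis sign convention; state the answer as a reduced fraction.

Stage 1: N_ring = 32 + 2·10 = 52
Stage 1: 32(ω_s−ω_c) = −52(ω_r−ω_c),  ω_r=0, ω_c=1
Stage 1: ω_s = 1 − (52/32)(0−1) = 21/8
  ⇒ ω_s¹/ω_c¹ = 21/8
Stage 2: N_ring = 31 + 2·30 = 91
Stage 2: 31(ω_s−ω_c) = −91(ω_r−ω_c),  ω_s=0, ω_c=1
Stage 2: ω_r = 1 − (31/91)(0−1) = 122/91
  ⇒ ω_r²/ω_c² = 122/91
Coupling ω_c² = ω_s¹ ⇒ overall = 21/8 × 122/91 = 183/52

183/52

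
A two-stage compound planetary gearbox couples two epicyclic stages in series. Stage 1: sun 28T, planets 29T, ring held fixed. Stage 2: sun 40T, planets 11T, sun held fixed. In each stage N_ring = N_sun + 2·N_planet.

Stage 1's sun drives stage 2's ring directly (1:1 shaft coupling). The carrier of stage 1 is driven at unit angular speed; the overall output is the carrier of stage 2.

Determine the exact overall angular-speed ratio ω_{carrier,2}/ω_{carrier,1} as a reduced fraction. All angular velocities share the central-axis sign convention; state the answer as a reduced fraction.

589/238

Stage 1: N_ring = 28 + 2·29 = 86
Stage 1: 28(ω_s−ω_c) = −86(ω_r−ω_c),  ω_r=0, ω_c=1
Stage 1: ω_s = 1 − (86/28)(0−1) = 57/14
  ⇒ ω_s¹/ω_c¹ = 57/14
Stage 2: N_ring = 40 + 2·11 = 62
Stage 2: 40(ω_s−ω_c) = −62(ω_r−ω_c),  ω_s=0, ω_r=1
Stage 2: 40(0−ω_c) = −62(1−ω_c)  ⇒  102ω_c = 62  ⇒  ω_c = 31/51
  ⇒ ω_c²/ω_r² = 31/51
Coupling ω_r² = ω_s¹ ⇒ overall = 57/14 × 31/51 = 589/238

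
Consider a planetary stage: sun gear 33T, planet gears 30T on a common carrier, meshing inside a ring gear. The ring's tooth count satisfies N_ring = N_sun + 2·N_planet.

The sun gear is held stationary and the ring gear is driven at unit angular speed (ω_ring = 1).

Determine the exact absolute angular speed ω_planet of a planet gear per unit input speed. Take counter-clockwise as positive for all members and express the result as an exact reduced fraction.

31/20

N_ring = 33 + 2·30 = 93
33(ω_s−ω_c) = −93(ω_r−ω_c),  ω_s=0, ω_r=1
33(0−ω_c) = −93(1−ω_c)  ⇒  126ω_c = 93  ⇒  ω_c = 31/42
sun–planet: 33·(0−31/42) = −30·(ω_p−ω_c)  ⇒  ω_p−ω_c = −(33/30)·(-31/42) = 341/420
ω_p = 31/42 + 341/420 = 31/20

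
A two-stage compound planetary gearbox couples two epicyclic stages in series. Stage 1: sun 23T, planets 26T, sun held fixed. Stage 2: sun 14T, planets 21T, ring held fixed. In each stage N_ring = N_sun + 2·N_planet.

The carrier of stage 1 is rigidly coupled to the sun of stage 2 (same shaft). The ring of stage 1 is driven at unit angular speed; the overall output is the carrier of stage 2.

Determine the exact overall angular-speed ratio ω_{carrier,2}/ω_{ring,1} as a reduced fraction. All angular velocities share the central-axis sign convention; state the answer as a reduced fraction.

15/98

Stage 1: N_ring = 23 + 2·26 = 75
Stage 1: 23(ω_s−ω_c) = −75(ω_r−ω_c),  ω_s=0, ω_r=1
Stage 1: 23(0−ω_c) = −75(1−ω_c)  ⇒  98ω_c = 75  ⇒  ω_c = 75/98
  ⇒ ω_c¹/ω_r¹ = 75/98
Stage 2: N_ring = 14 + 2·21 = 56
Stage 2: 14(ω_s−ω_c) = −56(ω_r−ω_c),  ω_r=0, ω_s=1
Stage 2: 14(1−ω_c) = −56(0−ω_c)  ⇒  70ω_c = 14  ⇒  ω_c = 1/5
  ⇒ ω_c²/ω_s² = 1/5
Coupling ω_s² = ω_c¹ ⇒ overall = 75/98 × 1/5 = 15/98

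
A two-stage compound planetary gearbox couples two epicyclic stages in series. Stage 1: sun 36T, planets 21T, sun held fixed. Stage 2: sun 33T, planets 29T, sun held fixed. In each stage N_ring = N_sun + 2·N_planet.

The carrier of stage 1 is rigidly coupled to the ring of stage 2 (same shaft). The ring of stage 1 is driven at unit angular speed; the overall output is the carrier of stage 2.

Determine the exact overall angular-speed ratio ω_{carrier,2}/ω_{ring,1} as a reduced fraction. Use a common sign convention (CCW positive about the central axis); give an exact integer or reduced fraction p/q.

Stage 1: N_ring = 36 + 2·21 = 78
Stage 1: 36(ω_s−ω_c) = −78(ω_r−ω_c),  ω_s=0, ω_r=1
Stage 1: 36(0−ω_c) = −78(1−ω_c)  ⇒  114ω_c = 78  ⇒  ω_c = 13/19
  ⇒ ω_c¹/ω_r¹ = 13/19
Stage 2: N_ring = 33 + 2·29 = 91
Stage 2: 33(ω_s−ω_c) = −91(ω_r−ω_c),  ω_s=0, ω_r=1
Stage 2: 33(0−ω_c) = −91(1−ω_c)  ⇒  124ω_c = 91  ⇒  ω_c = 91/124
  ⇒ ω_c²/ω_r² = 91/124
Coupling ω_r² = ω_c¹ ⇒ overall = 13/19 × 91/124 = 1183/2356

1183/2356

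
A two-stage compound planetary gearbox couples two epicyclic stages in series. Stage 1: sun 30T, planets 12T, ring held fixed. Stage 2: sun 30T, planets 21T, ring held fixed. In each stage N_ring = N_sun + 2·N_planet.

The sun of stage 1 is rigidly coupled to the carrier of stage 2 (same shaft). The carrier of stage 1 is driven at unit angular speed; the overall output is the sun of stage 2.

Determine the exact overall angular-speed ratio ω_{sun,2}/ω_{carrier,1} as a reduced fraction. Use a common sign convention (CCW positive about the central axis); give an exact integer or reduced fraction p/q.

Stage 1: N_ring = 30 + 2·12 = 54
Stage 1: 30(ω_s−ω_c) = −54(ω_r−ω_c),  ω_r=0, ω_c=1
Stage 1: ω_s = 1 − (54/30)(0−1) = 14/5
  ⇒ ω_s¹/ω_c¹ = 14/5
Stage 2: N_ring = 30 + 2·21 = 72
Stage 2: 30(ω_s−ω_c) = −72(ω_r−ω_c),  ω_r=0, ω_c=1
Stage 2: ω_s = 1 − (72/30)(0−1) = 17/5
  ⇒ ω_s²/ω_c² = 17/5
Coupling ω_c² = ω_s¹ ⇒ overall = 14/5 × 17/5 = 238/25

238/25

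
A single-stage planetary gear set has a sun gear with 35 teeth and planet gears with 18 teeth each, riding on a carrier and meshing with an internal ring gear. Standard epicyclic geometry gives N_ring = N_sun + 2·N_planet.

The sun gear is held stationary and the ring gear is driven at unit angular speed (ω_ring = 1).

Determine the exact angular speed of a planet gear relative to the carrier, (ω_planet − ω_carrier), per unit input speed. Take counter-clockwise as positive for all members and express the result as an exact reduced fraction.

N_ring = 35 + 2·18 = 71
35(ω_s−ω_c) = −71(ω_r−ω_c),  ω_s=0, ω_r=1
35(0−ω_c) = −71(1−ω_c)  ⇒  106ω_c = 71  ⇒  ω_c = 71/106
sun–planet: 35·(0−71/106) = −18·(ω_p−ω_c)  ⇒  ω_p−ω_c = −(35/18)·(-71/106) = 2485/1908

2485/1908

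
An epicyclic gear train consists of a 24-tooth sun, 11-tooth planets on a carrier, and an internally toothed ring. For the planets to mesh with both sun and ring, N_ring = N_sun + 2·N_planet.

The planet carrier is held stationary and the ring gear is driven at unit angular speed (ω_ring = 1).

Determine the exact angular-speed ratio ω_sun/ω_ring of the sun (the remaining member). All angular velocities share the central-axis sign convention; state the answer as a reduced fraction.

N_ring = 24 + 2·11 = 46
24(ω_s−ω_c) = −46(ω_r−ω_c),  ω_c=0, ω_r=1
ω_s = 0 − (46/24)(1−0) = -23/12
ω_s/ω_r = -23/12

-23/12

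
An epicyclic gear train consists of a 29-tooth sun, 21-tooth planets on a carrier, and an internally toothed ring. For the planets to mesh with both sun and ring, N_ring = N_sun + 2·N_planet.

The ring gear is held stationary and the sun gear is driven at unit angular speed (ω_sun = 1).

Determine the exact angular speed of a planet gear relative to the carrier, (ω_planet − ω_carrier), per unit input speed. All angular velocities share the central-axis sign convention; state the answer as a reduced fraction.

-2059/2100

N_ring = 29 + 2·21 = 71
29(ω_s−ω_c) = −71(ω_r−ω_c),  ω_r=0, ω_s=1
29(1−ω_c) = −71(0−ω_c)  ⇒  100ω_c = 29  ⇒  ω_c = 29/100
sun–planet: 29·(1−29/100) = −21·(ω_p−ω_c)  ⇒  ω_p−ω_c = −(29/21)·(71/100) = -2059/2100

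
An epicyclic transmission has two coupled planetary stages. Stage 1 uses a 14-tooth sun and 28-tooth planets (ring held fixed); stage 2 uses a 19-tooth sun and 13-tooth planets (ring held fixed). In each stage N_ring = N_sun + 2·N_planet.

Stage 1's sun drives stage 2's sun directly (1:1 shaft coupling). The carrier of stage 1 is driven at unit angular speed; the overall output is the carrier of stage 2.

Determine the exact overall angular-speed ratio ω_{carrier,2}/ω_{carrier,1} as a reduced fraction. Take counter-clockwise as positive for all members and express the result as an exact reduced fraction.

57/32

Stage 1: N_ring = 14 + 2·28 = 70
Stage 1: 14(ω_s−ω_c) = −70(ω_r−ω_c),  ω_r=0, ω_c=1
Stage 1: ω_s = 1 − (70/14)(0−1) = 6
  ⇒ ω_s¹/ω_c¹ = 6
Stage 2: N_ring = 19 + 2·13 = 45
Stage 2: 19(ω_s−ω_c) = −45(ω_r−ω_c),  ω_r=0, ω_s=1
Stage 2: 19(1−ω_c) = −45(0−ω_c)  ⇒  64ω_c = 19  ⇒  ω_c = 19/64
  ⇒ ω_c²/ω_s² = 19/64
Coupling ω_s² = ω_s¹ ⇒ overall = 6 × 19/64 = 57/32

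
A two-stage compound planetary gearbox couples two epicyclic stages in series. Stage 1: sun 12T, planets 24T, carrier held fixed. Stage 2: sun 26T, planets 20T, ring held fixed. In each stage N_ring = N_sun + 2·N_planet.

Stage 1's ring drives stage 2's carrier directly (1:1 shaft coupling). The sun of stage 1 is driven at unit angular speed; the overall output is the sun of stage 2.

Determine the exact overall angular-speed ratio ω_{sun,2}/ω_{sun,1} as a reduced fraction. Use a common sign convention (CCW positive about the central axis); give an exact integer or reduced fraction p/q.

-46/65

Stage 1: N_ring = 12 + 2·24 = 60
Stage 1: 12(ω_s−ω_c) = −60(ω_r−ω_c),  ω_c=0, ω_s=1
Stage 1: ω_r = 0 − (12/60)(1−0) = -1/5
  ⇒ ω_r¹/ω_s¹ = -1/5
Stage 2: N_ring = 26 + 2·20 = 66
Stage 2: 26(ω_s−ω_c) = −66(ω_r−ω_c),  ω_r=0, ω_c=1
Stage 2: ω_s = 1 − (66/26)(0−1) = 46/13
  ⇒ ω_s²/ω_c² = 46/13
Coupling ω_c² = ω_r¹ ⇒ overall = -1/5 × 46/13 = -46/65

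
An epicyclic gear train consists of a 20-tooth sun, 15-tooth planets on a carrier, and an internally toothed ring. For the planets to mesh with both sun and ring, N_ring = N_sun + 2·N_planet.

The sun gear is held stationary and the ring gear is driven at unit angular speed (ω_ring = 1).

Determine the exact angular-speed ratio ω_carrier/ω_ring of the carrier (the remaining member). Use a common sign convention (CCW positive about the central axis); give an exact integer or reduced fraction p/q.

N_ring = 20 + 2·15 = 50
20(ω_s−ω_c) = −50(ω_r−ω_c),  ω_s=0, ω_r=1
20(0−ω_c) = −50(1−ω_c)  ⇒  70ω_c = 50  ⇒  ω_c = 5/7
ω_c/ω_r = 5/7

5/7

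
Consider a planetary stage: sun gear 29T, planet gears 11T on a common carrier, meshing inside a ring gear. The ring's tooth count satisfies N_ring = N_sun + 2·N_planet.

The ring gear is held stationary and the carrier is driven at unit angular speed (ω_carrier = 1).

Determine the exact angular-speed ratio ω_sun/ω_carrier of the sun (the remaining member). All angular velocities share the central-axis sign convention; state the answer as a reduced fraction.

N_ring = 29 + 2·11 = 51
29(ω_s−ω_c) = −51(ω_r−ω_c),  ω_r=0, ω_c=1
ω_s = 1 − (51/29)(0−1) = 80/29
ω_s/ω_c = 80/29

80/29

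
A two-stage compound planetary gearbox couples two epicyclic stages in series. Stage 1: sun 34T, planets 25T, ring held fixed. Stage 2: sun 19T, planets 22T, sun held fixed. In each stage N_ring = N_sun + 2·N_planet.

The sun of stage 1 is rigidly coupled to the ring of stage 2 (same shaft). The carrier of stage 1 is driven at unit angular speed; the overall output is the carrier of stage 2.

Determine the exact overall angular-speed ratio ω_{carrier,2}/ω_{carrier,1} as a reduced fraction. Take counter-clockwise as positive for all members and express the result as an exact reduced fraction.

3717/1394

Stage 1: N_ring = 34 + 2·25 = 84
Stage 1: 34(ω_s−ω_c) = −84(ω_r−ω_c),  ω_r=0, ω_c=1
Stage 1: ω_s = 1 − (84/34)(0−1) = 59/17
  ⇒ ω_s¹/ω_c¹ = 59/17
Stage 2: N_ring = 19 + 2·22 = 63
Stage 2: 19(ω_s−ω_c) = −63(ω_r−ω_c),  ω_s=0, ω_r=1
Stage 2: 19(0−ω_c) = −63(1−ω_c)  ⇒  82ω_c = 63  ⇒  ω_c = 63/82
  ⇒ ω_c²/ω_r² = 63/82
Coupling ω_r² = ω_s¹ ⇒ overall = 59/17 × 63/82 = 3717/1394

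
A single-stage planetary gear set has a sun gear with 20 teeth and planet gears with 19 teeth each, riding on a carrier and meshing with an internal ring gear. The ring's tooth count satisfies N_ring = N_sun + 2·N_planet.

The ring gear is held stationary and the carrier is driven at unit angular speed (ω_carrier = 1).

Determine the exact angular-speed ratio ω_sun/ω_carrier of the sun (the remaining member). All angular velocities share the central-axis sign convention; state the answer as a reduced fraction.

N_ring = 20 + 2·19 = 58
20(ω_s−ω_c) = −58(ω_r−ω_c),  ω_r=0, ω_c=1
ω_s = 1 − (58/20)(0−1) = 39/10
ω_s/ω_c = 39/10

39/10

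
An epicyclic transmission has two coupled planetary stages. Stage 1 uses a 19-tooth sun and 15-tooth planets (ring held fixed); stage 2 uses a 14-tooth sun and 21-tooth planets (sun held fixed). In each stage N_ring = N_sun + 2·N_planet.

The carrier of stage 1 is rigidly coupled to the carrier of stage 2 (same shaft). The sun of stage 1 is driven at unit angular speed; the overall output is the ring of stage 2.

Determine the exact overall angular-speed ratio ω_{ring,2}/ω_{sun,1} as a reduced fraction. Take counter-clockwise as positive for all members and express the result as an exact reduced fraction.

Stage 1: N_ring = 19 + 2·15 = 49
Stage 1: 19(ω_s−ω_c) = −49(ω_r−ω_c),  ω_r=0, ω_s=1
Stage 1: 19(1−ω_c) = −49(0−ω_c)  ⇒  68ω_c = 19  ⇒  ω_c = 19/68
  ⇒ ω_c¹/ω_s¹ = 19/68
Stage 2: N_ring = 14 + 2·21 = 56
Stage 2: 14(ω_s−ω_c) = −56(ω_r−ω_c),  ω_s=0, ω_c=1
Stage 2: ω_r = 1 − (14/56)(0−1) = 5/4
  ⇒ ω_r²/ω_c² = 5/4
Coupling ω_c² = ω_c¹ ⇒ overall = 19/68 × 5/4 = 95/272

95/272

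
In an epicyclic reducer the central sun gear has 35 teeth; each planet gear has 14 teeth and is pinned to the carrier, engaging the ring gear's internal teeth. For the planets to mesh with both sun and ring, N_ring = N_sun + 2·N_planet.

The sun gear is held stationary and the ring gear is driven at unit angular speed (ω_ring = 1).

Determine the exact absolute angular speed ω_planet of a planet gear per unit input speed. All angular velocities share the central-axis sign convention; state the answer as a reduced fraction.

9/4

N_ring = 35 + 2·14 = 63
35(ω_s−ω_c) = −63(ω_r−ω_c),  ω_s=0, ω_r=1
35(0−ω_c) = −63(1−ω_c)  ⇒  98ω_c = 63  ⇒  ω_c = 9/14
sun–planet: 35·(0−9/14) = −14·(ω_p−ω_c)  ⇒  ω_p−ω_c = −(35/14)·(-9/14) = 45/28
ω_p = 9/14 + 45/28 = 9/4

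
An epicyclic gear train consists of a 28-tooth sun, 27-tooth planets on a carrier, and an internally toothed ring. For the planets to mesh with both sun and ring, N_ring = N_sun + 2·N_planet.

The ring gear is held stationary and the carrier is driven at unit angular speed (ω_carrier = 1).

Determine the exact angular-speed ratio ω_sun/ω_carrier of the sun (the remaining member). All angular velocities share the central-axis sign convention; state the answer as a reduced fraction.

N_ring = 28 + 2·27 = 82
28(ω_s−ω_c) = −82(ω_r−ω_c),  ω_r=0, ω_c=1
ω_s = 1 − (82/28)(0−1) = 55/14
ω_s/ω_c = 55/14

55/14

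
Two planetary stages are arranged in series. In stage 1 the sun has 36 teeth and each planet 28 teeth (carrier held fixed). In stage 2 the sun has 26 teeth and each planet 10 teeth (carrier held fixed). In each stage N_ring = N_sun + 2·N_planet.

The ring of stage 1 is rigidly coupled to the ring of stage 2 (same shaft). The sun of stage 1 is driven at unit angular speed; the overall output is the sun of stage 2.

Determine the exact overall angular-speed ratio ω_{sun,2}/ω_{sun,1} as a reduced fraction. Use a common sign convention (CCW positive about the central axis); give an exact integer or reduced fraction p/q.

9/13

Stage 1: N_ring = 36 + 2·28 = 92
Stage 1: 36(ω_s−ω_c) = −92(ω_r−ω_c),  ω_c=0, ω_s=1
Stage 1: ω_r = 0 − (36/92)(1−0) = -9/23
  ⇒ ω_r¹/ω_s¹ = -9/23
Stage 2: N_ring = 26 + 2·10 = 46
Stage 2: 26(ω_s−ω_c) = −46(ω_r−ω_c),  ω_c=0, ω_r=1
Stage 2: ω_s = 0 − (46/26)(1−0) = -23/13
  ⇒ ω_s²/ω_r² = -23/13
Coupling ω_r² = ω_r¹ ⇒ overall = -9/23 × -23/13 = 9/13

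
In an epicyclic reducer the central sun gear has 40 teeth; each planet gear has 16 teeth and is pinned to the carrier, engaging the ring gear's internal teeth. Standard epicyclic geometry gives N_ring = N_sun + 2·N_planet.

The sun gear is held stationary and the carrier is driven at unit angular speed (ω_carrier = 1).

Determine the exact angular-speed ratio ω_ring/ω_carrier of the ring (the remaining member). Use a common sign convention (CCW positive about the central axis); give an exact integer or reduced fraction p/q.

14/9

N_ring = 40 + 2·16 = 72
40(ω_s−ω_c) = −72(ω_r−ω_c),  ω_s=0, ω_c=1
ω_r = 1 − (40/72)(0−1) = 14/9
ω_r/ω_c = 14/9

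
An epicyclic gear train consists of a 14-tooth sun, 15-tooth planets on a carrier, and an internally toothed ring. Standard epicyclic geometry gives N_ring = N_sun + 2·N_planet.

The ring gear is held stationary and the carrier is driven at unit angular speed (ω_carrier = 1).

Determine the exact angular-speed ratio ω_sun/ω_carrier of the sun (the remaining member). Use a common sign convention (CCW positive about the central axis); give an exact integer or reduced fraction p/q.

N_ring = 14 + 2·15 = 44
14(ω_s−ω_c) = −44(ω_r−ω_c),  ω_r=0, ω_c=1
ω_s = 1 − (44/14)(0−1) = 29/7
ω_s/ω_c = 29/7

29/7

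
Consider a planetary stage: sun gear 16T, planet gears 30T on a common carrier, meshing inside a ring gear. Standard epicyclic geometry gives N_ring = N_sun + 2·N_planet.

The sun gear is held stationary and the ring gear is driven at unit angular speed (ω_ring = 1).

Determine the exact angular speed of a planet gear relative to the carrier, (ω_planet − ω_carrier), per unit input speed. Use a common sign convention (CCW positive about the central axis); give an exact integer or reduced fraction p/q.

N_ring = 16 + 2·30 = 76
16(ω_s−ω_c) = −76(ω_r−ω_c),  ω_s=0, ω_r=1
16(0−ω_c) = −76(1−ω_c)  ⇒  92ω_c = 76  ⇒  ω_c = 19/23
sun–planet: 16·(0−19/23) = −30·(ω_p−ω_c)  ⇒  ω_p−ω_c = −(16/30)·(-19/23) = 152/345

152/345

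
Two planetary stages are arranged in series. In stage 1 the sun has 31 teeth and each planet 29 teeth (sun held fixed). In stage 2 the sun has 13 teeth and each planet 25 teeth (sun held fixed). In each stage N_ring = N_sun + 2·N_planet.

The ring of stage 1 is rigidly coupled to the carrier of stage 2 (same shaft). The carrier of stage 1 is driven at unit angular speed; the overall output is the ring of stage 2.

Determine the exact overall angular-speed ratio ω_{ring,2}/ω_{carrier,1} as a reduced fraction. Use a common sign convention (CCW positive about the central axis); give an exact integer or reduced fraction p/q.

3040/1869

Stage 1: N_ring = 31 + 2·29 = 89
Stage 1: 31(ω_s−ω_c) = −89(ω_r−ω_c),  ω_s=0, ω_c=1
Stage 1: ω_r = 1 − (31/89)(0−1) = 120/89
  ⇒ ω_r¹/ω_c¹ = 120/89
Stage 2: N_ring = 13 + 2·25 = 63
Stage 2: 13(ω_s−ω_c) = −63(ω_r−ω_c),  ω_s=0, ω_c=1
Stage 2: ω_r = 1 − (13/63)(0−1) = 76/63
  ⇒ ω_r²/ω_c² = 76/63
Coupling ω_c² = ω_r¹ ⇒ overall = 120/89 × 76/63 = 3040/1869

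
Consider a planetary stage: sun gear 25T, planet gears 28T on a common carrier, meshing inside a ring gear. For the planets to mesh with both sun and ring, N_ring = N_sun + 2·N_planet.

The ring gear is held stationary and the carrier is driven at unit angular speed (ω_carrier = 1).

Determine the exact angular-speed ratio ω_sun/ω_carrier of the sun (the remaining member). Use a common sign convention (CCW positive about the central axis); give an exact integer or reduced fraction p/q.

106/25

N_ring = 25 + 2·28 = 81
25(ω_s−ω_c) = −81(ω_r−ω_c),  ω_r=0, ω_c=1
ω_s = 1 − (81/25)(0−1) = 106/25
ω_s/ω_c = 106/25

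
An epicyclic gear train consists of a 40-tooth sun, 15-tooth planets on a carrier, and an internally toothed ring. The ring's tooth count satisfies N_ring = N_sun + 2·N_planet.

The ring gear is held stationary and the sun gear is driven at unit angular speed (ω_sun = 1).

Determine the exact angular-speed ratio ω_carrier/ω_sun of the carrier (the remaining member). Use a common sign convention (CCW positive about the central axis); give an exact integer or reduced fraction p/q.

N_ring = 40 + 2·15 = 70
40(ω_s−ω_c) = −70(ω_r−ω_c),  ω_r=0, ω_s=1
40(1−ω_c) = −70(0−ω_c)  ⇒  110ω_c = 40  ⇒  ω_c = 4/11
ω_c/ω_s = 4/11

4/11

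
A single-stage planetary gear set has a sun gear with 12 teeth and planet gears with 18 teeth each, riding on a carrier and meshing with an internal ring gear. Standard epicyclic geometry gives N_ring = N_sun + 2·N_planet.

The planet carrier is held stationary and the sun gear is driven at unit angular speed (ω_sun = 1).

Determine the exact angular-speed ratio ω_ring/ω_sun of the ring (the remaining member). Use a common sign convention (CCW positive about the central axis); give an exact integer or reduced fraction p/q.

N_ring = 12 + 2·18 = 48
12(ω_s−ω_c) = −48(ω_r−ω_c),  ω_c=0, ω_s=1
ω_r = 0 − (12/48)(1−0) = -1/4
ω_r/ω_s = -1/4

-1/4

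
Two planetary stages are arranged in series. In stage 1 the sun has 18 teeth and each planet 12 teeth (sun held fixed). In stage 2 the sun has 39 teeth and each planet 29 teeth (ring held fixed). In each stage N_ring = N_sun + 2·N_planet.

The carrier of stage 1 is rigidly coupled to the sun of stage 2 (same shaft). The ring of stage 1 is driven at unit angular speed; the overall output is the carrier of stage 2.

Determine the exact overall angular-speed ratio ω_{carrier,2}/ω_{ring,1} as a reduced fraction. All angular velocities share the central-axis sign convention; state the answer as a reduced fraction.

273/1360

Stage 1: N_ring = 18 + 2·12 = 42
Stage 1: 18(ω_s−ω_c) = −42(ω_r−ω_c),  ω_s=0, ω_r=1
Stage 1: 18(0−ω_c) = −42(1−ω_c)  ⇒  60ω_c = 42  ⇒  ω_c = 7/10
  ⇒ ω_c¹/ω_r¹ = 7/10
Stage 2: N_ring = 39 + 2·29 = 97
Stage 2: 39(ω_s−ω_c) = −97(ω_r−ω_c),  ω_r=0, ω_s=1
Stage 2: 39(1−ω_c) = −97(0−ω_c)  ⇒  136ω_c = 39  ⇒  ω_c = 39/136
  ⇒ ω_c²/ω_s² = 39/136
Coupling ω_s² = ω_c¹ ⇒ overall = 7/10 × 39/136 = 273/1360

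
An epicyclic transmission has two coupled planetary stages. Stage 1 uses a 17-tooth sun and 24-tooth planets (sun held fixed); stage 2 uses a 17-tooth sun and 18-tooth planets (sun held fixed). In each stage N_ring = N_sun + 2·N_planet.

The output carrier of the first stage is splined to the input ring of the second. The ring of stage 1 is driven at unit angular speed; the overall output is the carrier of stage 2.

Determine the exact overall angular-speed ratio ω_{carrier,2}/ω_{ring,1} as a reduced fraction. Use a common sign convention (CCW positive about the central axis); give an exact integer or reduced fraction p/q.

Stage 1: N_ring = 17 + 2·24 = 65
Stage 1: 17(ω_s−ω_c) = −65(ω_r−ω_c),  ω_s=0, ω_r=1
Stage 1: 17(0−ω_c) = −65(1−ω_c)  ⇒  82ω_c = 65  ⇒  ω_c = 65/82
  ⇒ ω_c¹/ω_r¹ = 65/82
Stage 2: N_ring = 17 + 2·18 = 53
Stage 2: 17(ω_s−ω_c) = −53(ω_r−ω_c),  ω_s=0, ω_r=1
Stage 2: 17(0−ω_c) = −53(1−ω_c)  ⇒  70ω_c = 53  ⇒  ω_c = 53/70
  ⇒ ω_c²/ω_r² = 53/70
Coupling ω_r² = ω_c¹ ⇒ overall = 65/82 × 53/70 = 689/1148

689/1148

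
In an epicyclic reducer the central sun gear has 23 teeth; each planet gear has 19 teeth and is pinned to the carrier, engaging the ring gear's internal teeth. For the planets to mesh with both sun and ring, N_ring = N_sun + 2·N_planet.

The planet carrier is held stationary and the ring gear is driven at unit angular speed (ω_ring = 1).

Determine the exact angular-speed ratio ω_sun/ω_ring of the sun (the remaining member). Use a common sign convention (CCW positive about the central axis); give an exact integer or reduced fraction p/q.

N_ring = 23 + 2·19 = 61
23(ω_s−ω_c) = −61(ω_r−ω_c),  ω_c=0, ω_r=1
ω_s = 0 − (61/23)(1−0) = -61/23
ω_s/ω_r = -61/23

-61/23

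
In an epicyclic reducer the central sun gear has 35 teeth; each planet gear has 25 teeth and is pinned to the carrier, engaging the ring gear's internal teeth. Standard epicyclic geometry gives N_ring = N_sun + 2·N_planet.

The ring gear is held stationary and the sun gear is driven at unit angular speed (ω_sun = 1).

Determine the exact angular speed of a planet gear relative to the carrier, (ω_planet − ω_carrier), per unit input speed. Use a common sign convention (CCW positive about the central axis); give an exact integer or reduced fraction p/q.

N_ring = 35 + 2·25 = 85
35(ω_s−ω_c) = −85(ω_r−ω_c),  ω_r=0, ω_s=1
35(1−ω_c) = −85(0−ω_c)  ⇒  120ω_c = 35  ⇒  ω_c = 7/24
sun–planet: 35·(1−7/24) = −25·(ω_p−ω_c)  ⇒  ω_p−ω_c = −(35/25)·(17/24) = -119/120

-119/120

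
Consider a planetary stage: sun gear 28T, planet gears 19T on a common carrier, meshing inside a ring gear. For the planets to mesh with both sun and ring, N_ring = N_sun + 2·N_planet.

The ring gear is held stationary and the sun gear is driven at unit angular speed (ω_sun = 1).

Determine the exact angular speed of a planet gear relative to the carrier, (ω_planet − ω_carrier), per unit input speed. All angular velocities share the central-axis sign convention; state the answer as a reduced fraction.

-924/893

N_ring = 28 + 2·19 = 66
28(ω_s−ω_c) = −66(ω_r−ω_c),  ω_r=0, ω_s=1
28(1−ω_c) = −66(0−ω_c)  ⇒  94ω_c = 28  ⇒  ω_c = 14/47
sun–planet: 28·(1−14/47) = −19·(ω_p−ω_c)  ⇒  ω_p−ω_c = −(28/19)·(33/47) = -924/893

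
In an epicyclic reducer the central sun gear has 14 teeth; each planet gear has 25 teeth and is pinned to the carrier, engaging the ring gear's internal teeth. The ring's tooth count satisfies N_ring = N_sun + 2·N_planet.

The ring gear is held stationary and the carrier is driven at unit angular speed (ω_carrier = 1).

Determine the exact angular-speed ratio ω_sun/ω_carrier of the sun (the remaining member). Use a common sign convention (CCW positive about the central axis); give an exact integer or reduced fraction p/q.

39/7

N_ring = 14 + 2·25 = 64
14(ω_s−ω_c) = −64(ω_r−ω_c),  ω_r=0, ω_c=1
ω_s = 1 − (64/14)(0−1) = 39/7
ω_s/ω_c = 39/7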